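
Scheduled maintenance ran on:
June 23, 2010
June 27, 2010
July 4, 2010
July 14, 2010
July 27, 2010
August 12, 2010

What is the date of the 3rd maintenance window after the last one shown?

Intervals are 4, 7, 10, 13, 16 days — an arithmetic progression with common difference 3.
Next gap: 19 days. August 12, 2010 + 19 days = August 31, 2010.
Next gap: 22 days. August 31, 2010 + 22 days = September 22, 2010.
Next gap: 25 days. September 22, 2010 + 25 days = October 17, 2010.

October 17, 2010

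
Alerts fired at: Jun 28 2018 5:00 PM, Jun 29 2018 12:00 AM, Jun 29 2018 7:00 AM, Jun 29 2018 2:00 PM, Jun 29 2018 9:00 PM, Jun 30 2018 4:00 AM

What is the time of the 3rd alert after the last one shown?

Spacing: 7, 7, 7, 7, 7 h — constant 7 h.
Jun 30 2018 4:00 AM + 7 h = Jun 30 2018 11:00 AM.
Jun 30 2018 11:00 AM + 7 h = Jun 30 2018 6:00 PM.
Jun 30 2018 6:00 PM + 7 h = Jul 1 2018 1:00 AM.

Jul 1 2018 1:00 AM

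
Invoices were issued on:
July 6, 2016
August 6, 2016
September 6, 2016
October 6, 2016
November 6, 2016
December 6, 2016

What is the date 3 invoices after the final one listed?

Each date is the 6th; the gaps (31, 31, 30, 31, 30) track the month lengths.
The rule is the 6th of each month.
January 2017: January 6, 2017.
February 2017: February 6, 2017.
March 2017: March 6, 2017.

March 6, 2017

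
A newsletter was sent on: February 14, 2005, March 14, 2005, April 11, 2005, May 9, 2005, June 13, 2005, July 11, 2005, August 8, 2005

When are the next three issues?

September 12, 2005; October 10, 2005; November 14, 2005

These are Mondays at 28- or 35-day spacing (28, 28, 28, 35, 28, 28).
The pattern: 2nd Monday of the month.
2nd Monday of September 2005: September 12, 2005.
2nd Monday of October 2005: October 10, 2005.
2nd Monday of November 2005: November 14, 2005.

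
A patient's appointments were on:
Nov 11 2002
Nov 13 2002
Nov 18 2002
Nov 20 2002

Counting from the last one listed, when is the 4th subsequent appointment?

Dec 4 2002

Every event lands on a Monday or Wednesday (gaps cycle 2, 5, 2).
So the schedule is: every Monday and Wednesday.
Next Monday: Nov 25 2002.
The following Wednesday is Nov 27 2002.
The following Monday is Dec 2 2002.
Next Wednesday: Dec 4 2002.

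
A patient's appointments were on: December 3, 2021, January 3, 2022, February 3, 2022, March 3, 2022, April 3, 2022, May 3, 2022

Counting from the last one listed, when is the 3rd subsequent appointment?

Gaps: 31, 31, 28, 31, 30 days — not constant. Every event is on the 3rd of the month.
Pattern: the 3rd of each month.
June 2022: June 3, 2022.
Next: July 2022 → July 3, 2022.
Next: August 2022 → August 3, 2022.

August 3, 2022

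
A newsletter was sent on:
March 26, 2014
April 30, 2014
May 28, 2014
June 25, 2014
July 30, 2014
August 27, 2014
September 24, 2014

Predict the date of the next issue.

October 29, 2014

Every date is a Wednesday; gaps 35, 28, 28, 35, 28, 28 days.
Each is the last Wednesday of its month (at least one falls on the 29th or later, ruling out '4th Wednesday').
Last Wednesday of October 2014: October 29, 2014.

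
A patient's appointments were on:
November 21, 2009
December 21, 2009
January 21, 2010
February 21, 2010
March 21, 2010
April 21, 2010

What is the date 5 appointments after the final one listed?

September 21, 2010

Gaps: 30, 31, 31, 28, 31 days — not constant. Every event is on the 21st of the month.
Pattern: the 21st of each month.
Next: May 2010 → May 21, 2010.
June 2010: June 21, 2010.
July 2010: July 21, 2010.
August 2010: August 21, 2010.
Next: September 2010 → September 21, 2010.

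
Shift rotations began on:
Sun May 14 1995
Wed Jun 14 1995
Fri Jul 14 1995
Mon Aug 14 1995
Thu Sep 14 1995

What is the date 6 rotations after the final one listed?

Gaps: 31, 30, 31, 31 days — not constant. Every event is on the 14th of the month.
Pattern: the 14th of each month.
Next: October 1995 → Sat Oct 14 1995.
November 1995: Tue Nov 14 1995.
December 1995: Thu Dec 14 1995.
Next: January 1996 → Sun Jan 14 1996.
February 1996: Wed Feb 14 1996.
March 1996: Thu Mar 14 1996.

Thu Mar 14 1996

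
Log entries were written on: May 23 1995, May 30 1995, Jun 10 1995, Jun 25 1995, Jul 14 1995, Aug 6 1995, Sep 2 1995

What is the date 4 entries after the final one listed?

Jan 28 1996

The spacing grows by 4 each time: 7, 11, 15, 19, 23, 27 days.
Next gap: 31 days. Sep 2 1995 + 31 days = Oct 3 1995.
Next gap: 35 days. Oct 3 1995 + 35 days = Nov 7 1995.
Next gap: 39 days. Nov 7 1995 + 39 days = Dec 16 1995.
Next gap: 43 days. Dec 16 1995 + 43 days = Jan 28 1996.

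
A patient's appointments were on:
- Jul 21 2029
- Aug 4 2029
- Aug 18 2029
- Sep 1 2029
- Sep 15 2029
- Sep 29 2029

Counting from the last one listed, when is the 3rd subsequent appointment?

Nov 10 2029

Every event comes 14 days after the last (14, 14, 14, 14, 14).
Sep 29 2029 + 14 days = Oct 13 2029.
Oct 13 2029 + 14 days = Oct 27 2029.
Oct 27 2029 + 14 days = Nov 10 2029.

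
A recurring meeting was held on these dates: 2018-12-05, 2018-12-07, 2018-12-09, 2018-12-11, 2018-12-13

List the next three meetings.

2018-12-15, 2018-12-17, 2018-12-19

Every event comes 2 days after the last (2, 2, 2, 2).
2018-12-13 + 2 days = 2018-12-15.
2018-12-15 + 2 days = 2018-12-17.
2018-12-17 + 2 days = 2018-12-19.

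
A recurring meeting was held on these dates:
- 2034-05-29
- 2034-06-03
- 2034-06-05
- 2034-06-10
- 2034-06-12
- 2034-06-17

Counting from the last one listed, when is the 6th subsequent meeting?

2034-07-08

Gaps: 5, 2, 5, 2, 5 days — not constant, but cyclic with period 2.
The events fall on every Monday and Saturday.
Next Monday: 2034-06-19.
Next Saturday: 2034-06-24.
The following Monday is 2034-06-26.
The following Saturday is 2034-07-01.
The following Monday is 2034-07-03.
The following Saturday is 2034-07-08.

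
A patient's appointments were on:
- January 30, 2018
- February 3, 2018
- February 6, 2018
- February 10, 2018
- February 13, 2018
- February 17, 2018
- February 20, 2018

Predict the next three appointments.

February 24, 2018; February 27, 2018; March 3, 2018

The gap pattern 4, 3, 4, 3, 4, 3 repeats every 2 events.
These are the Tuesdays and Saturdays of each week.
The following Saturday is February 24, 2018.
The following Tuesday is February 27, 2018.
The following Saturday is March 3, 2018.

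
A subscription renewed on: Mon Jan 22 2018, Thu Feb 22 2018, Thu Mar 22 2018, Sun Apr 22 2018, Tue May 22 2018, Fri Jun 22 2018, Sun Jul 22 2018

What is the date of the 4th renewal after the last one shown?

Thu Nov 22 2018

Each date is the 22nd; the gaps (31, 28, 31, 30, 31, 30) track the month lengths.
The rule is the 22nd of each month.
Next: August 2018 → Wed Aug 22 2018.
Next: September 2018 → Sat Sep 22 2018.
Next: October 2018 → Mon Oct 22 2018.
Next: November 2018 → Thu Nov 22 2018.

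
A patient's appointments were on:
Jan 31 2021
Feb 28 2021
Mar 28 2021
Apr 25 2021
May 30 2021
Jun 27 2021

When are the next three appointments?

These are Sundays with 28, 28, 28, 35, 28-day gaps.
Each is the final Sunday of its month — Jan 31 2021 is past the 28th, so '4th Sunday' doesn't fit.
Last Sunday of July 2021: Jul 25 2021.
Last Sunday of August 2021: Aug 29 2021.
Last Sunday of September 2021: Sep 26 2021.

Jul 25 2021, Aug 29 2021, Sep 26 2021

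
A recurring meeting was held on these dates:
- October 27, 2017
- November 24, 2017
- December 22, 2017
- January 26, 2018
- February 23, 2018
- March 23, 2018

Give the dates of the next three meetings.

April 27, 2018; May 25, 2018; June 22, 2018

Gaps: 28, 28, 35, 28, 28 days — a mix of 28 and 35. Every date is a Friday.
Each is the 4th Friday of its month.
4th Friday of April 2018: April 27, 2018.
May 2018 — 4th Friday is May 25, 2018.
June 2018 — 4th Friday is June 22, 2018.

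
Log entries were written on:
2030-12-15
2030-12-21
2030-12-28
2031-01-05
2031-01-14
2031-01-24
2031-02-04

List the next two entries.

2031-02-16, 2031-03-01

Gaps: 6, 7, 8, 9, 10, 11 days — each gap is 1 larger than the previous one.
Next gap: 12 days. 2031-02-04 + 12 days = 2031-02-16.
Next gap: 13 days. 2031-02-16 + 13 days = 2031-03-01.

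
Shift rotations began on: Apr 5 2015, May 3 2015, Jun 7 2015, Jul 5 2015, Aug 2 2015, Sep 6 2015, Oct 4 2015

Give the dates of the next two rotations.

Nov 1 2015, Dec 6 2015

All dates are Sundays, 28, 35, 28, 28, 35, 28 days apart.
Specifically, the 1st Sunday of each month.
1st Sunday of November 2015: Nov 1 2015.
1st Sunday of December 2015: Dec 6 2015.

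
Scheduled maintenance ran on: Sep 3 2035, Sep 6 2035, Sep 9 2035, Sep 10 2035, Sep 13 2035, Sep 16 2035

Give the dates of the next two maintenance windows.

Gaps: 3, 3, 1, 3, 3 days — not constant, but cyclic with period 3.
The events fall on every Monday, Thursday and Sunday.
Next Monday: Sep 17 2035.
Next Thursday: Sep 20 2035.

Sep 17 2035, Sep 20 2035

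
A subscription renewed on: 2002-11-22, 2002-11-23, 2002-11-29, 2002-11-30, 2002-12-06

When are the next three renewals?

2002-12-07, 2002-12-13, 2002-12-14

Gaps: 1, 6, 1, 6 days — not constant, but cyclic with period 2.
The events fall on every Friday and Saturday.
Next Saturday: 2002-12-07.
The following Friday is 2002-12-13.
Next Saturday: 2002-12-14.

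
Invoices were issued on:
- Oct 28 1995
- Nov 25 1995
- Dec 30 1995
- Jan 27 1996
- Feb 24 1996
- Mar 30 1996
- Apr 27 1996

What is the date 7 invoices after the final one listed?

Nov 30 1996

These are Saturdays with 28, 35, 28, 28, 35, 28-day gaps.
Each is the final Saturday of its month — Dec 30 1995 is past the 28th, so '4th Saturday' doesn't fit.
Last Saturday of May 1996: May 25 1996.
June 1996 ends with Saturday Jun 29 1996.
Last Saturday of July 1996: Jul 27 1996.
Last Saturday of August 1996: Aug 31 1996.
Last Saturday of September 1996: Sep 28 1996.
October 1996 ends with Saturday Oct 26 1996.
November 1996 ends with Saturday Nov 30 1996.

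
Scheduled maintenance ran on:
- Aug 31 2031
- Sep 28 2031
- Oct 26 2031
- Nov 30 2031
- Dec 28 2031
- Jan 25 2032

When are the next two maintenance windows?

Feb 29 2032, Mar 28 2032

Every date is a Sunday; gaps 28, 28, 35, 28, 28 days.
Each is the last Sunday of its month (at least one falls on the 29th or later, ruling out '4th Sunday').
Last Sunday of February 2032: Feb 29 2032.
Last Sunday of March 2032: Mar 28 2032.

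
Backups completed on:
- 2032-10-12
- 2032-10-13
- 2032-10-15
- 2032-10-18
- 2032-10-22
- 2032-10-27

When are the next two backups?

2032-11-02, 2032-11-09

The spacing grows by 1 each time: 1, 2, 3, 4, 5 days.
Next gap: 6 days. 2032-10-27 + 6 days = 2032-11-02.
Next gap: 7 days. 2032-11-02 + 7 days = 2032-11-09.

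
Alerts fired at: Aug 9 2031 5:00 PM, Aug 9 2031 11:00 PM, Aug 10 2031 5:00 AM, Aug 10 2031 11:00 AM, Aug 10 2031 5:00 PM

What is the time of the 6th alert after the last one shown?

Gaps: 6, 6, 6, 6 hours — each event is 6 hours after the previous one.
Aug 10 2031 5:00 PM + 6 h = Aug 10 2031 11:00 PM.
Aug 10 2031 11:00 PM + 6 h = Aug 11 2031 5:00 AM.
Aug 11 2031 5:00 AM + 6 h = Aug 11 2031 11:00 AM.
Aug 11 2031 11:00 AM + 6 h = Aug 11 2031 5:00 PM.
Aug 11 2031 5:00 PM + 6 h = Aug 11 2031 11:00 PM.
Aug 11 2031 11:00 PM + 6 h = Aug 12 2031 5:00 AM.

Aug 12 2031 5:00 AM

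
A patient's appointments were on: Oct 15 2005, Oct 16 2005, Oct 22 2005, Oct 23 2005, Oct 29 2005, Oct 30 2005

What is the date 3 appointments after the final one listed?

Nov 12 2005

Every event lands on a Saturday or Sunday (gaps cycle 1, 6, 1, 6, 1).
So the schedule is: every Saturday and Sunday.
Next Saturday: Nov 5 2005.
Next Sunday: Nov 6 2005.
The following Saturday is Nov 12 2005.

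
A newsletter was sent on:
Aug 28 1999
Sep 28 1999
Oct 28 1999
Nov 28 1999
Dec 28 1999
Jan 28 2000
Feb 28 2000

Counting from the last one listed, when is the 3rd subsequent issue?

May 28 2000

Gaps: 31, 30, 31, 30, 31, 31 days — not constant. Every event is on the 28th of the month.
Pattern: the 28th of each month.
March 2000: Mar 28 2000.
April 2000: Apr 28 2000.
May 2000: May 28 2000.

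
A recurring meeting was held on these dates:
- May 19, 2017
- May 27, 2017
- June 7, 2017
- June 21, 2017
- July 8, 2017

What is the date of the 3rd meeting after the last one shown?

September 15, 2017

Intervals are 8, 11, 14, 17 days — an arithmetic progression with common difference 3.
Next gap: 20 days. July 8, 2017 + 20 days = July 28, 2017.
Next gap: 23 days. July 28, 2017 + 23 days = August 20, 2017.
Next gap: 26 days. August 20, 2017 + 26 days = September 15, 2017.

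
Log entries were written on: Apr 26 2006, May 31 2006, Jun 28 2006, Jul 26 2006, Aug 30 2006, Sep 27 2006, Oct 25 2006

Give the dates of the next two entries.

Nov 29 2006, Dec 27 2006

Every date is a Wednesday; gaps 35, 28, 28, 35, 28, 28 days.
Each is the last Wednesday of its month (at least one falls on the 29th or later, ruling out '4th Wednesday').
Last Wednesday of November 2006: Nov 29 2006.
December 2006 ends with Wednesday Dec 27 2006.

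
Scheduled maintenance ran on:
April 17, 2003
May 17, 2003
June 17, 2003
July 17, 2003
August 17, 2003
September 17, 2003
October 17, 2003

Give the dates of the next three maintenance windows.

November 17, 2003; December 17, 2003; January 17, 2004

Each date is the 17th; the gaps (30, 31, 30, 31, 31, 30) track the month lengths.
The rule is the 17th of each month.
November 2003: November 17, 2003.
December 2003: December 17, 2003.
January 2004: January 17, 2004.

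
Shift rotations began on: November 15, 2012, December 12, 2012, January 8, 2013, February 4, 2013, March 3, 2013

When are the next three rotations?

March 30, 2013; April 26, 2013; May 23, 2013

The spacing is 27, 27, 27, 27 days — always 27 days.
March 3, 2013 + 27 days = March 30, 2013.
March 30, 2013 + 27 days = April 26, 2013.
April 26, 2013 + 27 days = May 23, 2013.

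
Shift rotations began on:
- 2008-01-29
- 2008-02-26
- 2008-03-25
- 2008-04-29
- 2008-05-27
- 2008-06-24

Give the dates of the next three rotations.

All Tuesdays; the gaps (28, 28, 35, 28, 28) vary with month length.
This is the last Tuesday of each month.
July 2008 ends with Tuesday 2008-07-29.
Last Tuesday of August 2008: 2008-08-26.
Last Tuesday of September 2008: 2008-09-30.

2008-07-29, 2008-08-26, 2008-09-30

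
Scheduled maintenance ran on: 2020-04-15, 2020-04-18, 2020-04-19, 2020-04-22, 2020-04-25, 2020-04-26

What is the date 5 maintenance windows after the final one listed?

Every event lands on a Wednesday or Saturday or Sunday (gaps cycle 3, 1, 3, 3, 1).
So the schedule is: every Wednesday, Saturday and Sunday.
The following Wednesday is 2020-04-29.
The following Saturday is 2020-05-02.
Next Sunday: 2020-05-03.
The following Wednesday is 2020-05-06.
The following Saturday is 2020-05-09.

2020-05-09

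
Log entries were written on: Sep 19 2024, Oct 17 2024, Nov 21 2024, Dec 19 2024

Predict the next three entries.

These are Thursdays at 28- or 35-day spacing (28, 35, 28).
The pattern: 3rd Thursday of the month.
3rd Thursday of January 2025: Jan 16 2025.
February 2025 — 3rd Thursday is Feb 20 2025.
March 2025 — 3rd Thursday is Mar 20 2025.

Jan 16 2025, Feb 20 2025, Mar 20 2025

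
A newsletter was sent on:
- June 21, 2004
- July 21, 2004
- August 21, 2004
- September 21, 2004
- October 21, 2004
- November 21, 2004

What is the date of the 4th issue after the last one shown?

Gaps: 30, 31, 31, 30, 31 days — not constant. Every event is on the 21st of the month.
Pattern: the 21st of each month.
Next: December 2004 → December 21, 2004.
January 2005: January 21, 2005.
Next: February 2005 → February 21, 2005.
March 2005: March 21, 2005.

March 21, 2005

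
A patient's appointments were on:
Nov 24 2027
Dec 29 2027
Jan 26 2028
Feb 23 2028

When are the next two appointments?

All Wednesdays; the gaps (35, 28, 28) vary with month length.
This is the last Wednesday of each month.
March 2028 ends with Wednesday Mar 29 2028.
April 2028 ends with Wednesday Apr 26 2028.

Mar 29 2028, Apr 26 2028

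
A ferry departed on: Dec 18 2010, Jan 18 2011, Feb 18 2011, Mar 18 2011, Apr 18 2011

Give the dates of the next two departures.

May 18 2011, Jun 18 2011

Gaps: 31, 31, 28, 31 days — not constant. Every event is on the 18th of the month.
Pattern: the 18th of each month.
Next: May 2011 → May 18 2011.
Next: June 2011 → Jun 18 2011.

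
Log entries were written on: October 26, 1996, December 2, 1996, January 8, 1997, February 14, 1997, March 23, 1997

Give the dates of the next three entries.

The spacing is 37, 37, 37, 37 days — always 37 days.
March 23, 1997 + 37 days = April 29, 1997.
April 29, 1997 + 37 days = June 5, 1997.
June 5, 1997 + 37 days = July 12, 1997.

April 29, 1997; June 5, 1997; July 12, 1997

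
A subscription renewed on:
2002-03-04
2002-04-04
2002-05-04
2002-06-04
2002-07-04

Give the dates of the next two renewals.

The day-of-month is always 4 (31, 30, 31, 30 days between events).
So this recurs on the 4th of each month.
Next: August 2002 → 2002-08-04.
Next: September 2002 → 2002-09-04.

2002-08-04, 2002-09-04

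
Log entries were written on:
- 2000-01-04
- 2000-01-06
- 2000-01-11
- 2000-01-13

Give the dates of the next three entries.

2000-01-18, 2000-01-20, 2000-01-25

Every event lands on a Tuesday or Thursday (gaps cycle 2, 5, 2).
So the schedule is: every Tuesday and Thursday.
Next Tuesday: 2000-01-18.
Next Thursday: 2000-01-20.
The following Tuesday is 2000-01-25.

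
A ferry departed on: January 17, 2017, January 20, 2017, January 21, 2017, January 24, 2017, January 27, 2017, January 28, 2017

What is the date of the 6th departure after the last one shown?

Every event lands on a Tuesday or Friday or Saturday (gaps cycle 3, 1, 3, 3, 1).
So the schedule is: every Tuesday, Friday and Saturday.
Next Tuesday: January 31, 2017.
The following Friday is February 3, 2017.
The following Saturday is February 4, 2017.
Next Tuesday: February 7, 2017.
Next Friday: February 10, 2017.
The following Saturday is February 11, 2017.

February 11, 2017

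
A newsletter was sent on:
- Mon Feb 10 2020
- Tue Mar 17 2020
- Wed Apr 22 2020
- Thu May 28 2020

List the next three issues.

Every event comes 36 days after the last (36, 36, 36).
Thu May 28 2020 + 36 days = Fri Jul 3 2020.
Fri Jul 3 2020 + 36 days = Sat Aug 8 2020.
Sat Aug 8 2020 + 36 days = Sun Sep 13 2020.

Fri Jul 3 2020, Sat Aug 8 2020, Sun Sep 13 2020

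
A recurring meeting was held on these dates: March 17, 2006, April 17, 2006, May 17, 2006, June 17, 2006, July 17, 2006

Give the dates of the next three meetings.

August 17, 2006; September 17, 2006; October 17, 2006

The day-of-month is always 17 (31, 30, 31, 30 days between events).
So this recurs on the 17th of each month.
August 2006: August 17, 2006.
Next: September 2006 → September 17, 2006.
Next: October 2006 → October 17, 2006.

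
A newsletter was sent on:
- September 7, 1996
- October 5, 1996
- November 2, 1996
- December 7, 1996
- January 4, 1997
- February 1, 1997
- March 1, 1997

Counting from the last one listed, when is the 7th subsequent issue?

Gaps: 28, 28, 35, 28, 28, 28 days — a mix of 28 and 35. Every date is a Saturday.
Each is the 1st Saturday of its month.
1st Saturday of April 1997: April 5, 1997.
May 1997 — 1st Saturday is May 3, 1997.
1st Saturday of June 1997: June 7, 1997.
1st Saturday of July 1997: July 5, 1997.
August 1997 — 1st Saturday is August 2, 1997.
September 1997 — 1st Saturday is September 6, 1997.
1st Saturday of October 1997: October 4, 1997.

October 4, 1997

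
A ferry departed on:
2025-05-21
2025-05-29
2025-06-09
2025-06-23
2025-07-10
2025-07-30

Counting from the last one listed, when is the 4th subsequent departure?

2025-11-17

Intervals are 8, 11, 14, 17, 20 days — an arithmetic progression with common difference 3.
Next gap: 23 days. 2025-07-30 + 23 days = 2025-08-22.
Next gap: 26 days. 2025-08-22 + 26 days = 2025-09-17.
Next gap: 29 days. 2025-09-17 + 29 days = 2025-10-16.
Next gap: 32 days. 2025-10-16 + 32 days = 2025-11-17.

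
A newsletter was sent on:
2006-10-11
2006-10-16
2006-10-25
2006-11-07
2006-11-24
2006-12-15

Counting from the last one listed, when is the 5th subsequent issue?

2007-05-29

Intervals are 5, 9, 13, 17, 21 days — an arithmetic progression with common difference 4.
Next gap: 25 days. 2006-12-15 + 25 days = 2007-01-09.
Next gap: 29 days. 2007-01-09 + 29 days = 2007-02-07.
Next gap: 33 days. 2007-02-07 + 33 days = 2007-03-12.
Next gap: 37 days. 2007-03-12 + 37 days = 2007-04-18.
Next gap: 41 days. 2007-04-18 + 41 days = 2007-05-29.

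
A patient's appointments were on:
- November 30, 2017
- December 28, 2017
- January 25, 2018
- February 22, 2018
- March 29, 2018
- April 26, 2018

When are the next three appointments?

May 31, 2018; June 28, 2018; July 26, 2018

All Thursdays; the gaps (28, 28, 28, 35, 28) vary with month length.
This is the last Thursday of each month.
May 2018 ends with Thursday May 31, 2018.
June 2018 ends with Thursday June 28, 2018.
Last Thursday of July 2018: July 26, 2018.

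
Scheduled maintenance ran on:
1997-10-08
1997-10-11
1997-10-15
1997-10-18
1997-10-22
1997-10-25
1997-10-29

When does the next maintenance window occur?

Every event lands on a Wednesday or Saturday (gaps cycle 3, 4, 3, 4, 3, 4).
So the schedule is: every Wednesday and Saturday.
Next Saturday: 1997-11-01.

1997-11-01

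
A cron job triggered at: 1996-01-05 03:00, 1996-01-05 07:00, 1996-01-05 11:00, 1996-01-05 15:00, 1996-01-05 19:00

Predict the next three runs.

1996-01-05 23:00, 1996-01-06 03:00, 1996-01-06 07:00

Spacing: 4, 4, 4, 4 h — constant 4 h.
1996-01-05 19:00 + 4 h = 1996-01-05 23:00.
1996-01-05 23:00 + 4 h = 1996-01-06 03:00.
1996-01-06 03:00 + 4 h = 1996-01-06 07:00.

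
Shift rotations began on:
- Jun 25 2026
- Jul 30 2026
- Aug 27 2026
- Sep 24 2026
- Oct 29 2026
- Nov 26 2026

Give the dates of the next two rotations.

Dec 31 2026, Jan 28 2027

All Thursdays; the gaps (35, 28, 28, 35, 28) vary with month length.
This is the last Thursday of each month.
December 2026 ends with Thursday Dec 31 2026.
Last Thursday of January 2027: Jan 28 2027.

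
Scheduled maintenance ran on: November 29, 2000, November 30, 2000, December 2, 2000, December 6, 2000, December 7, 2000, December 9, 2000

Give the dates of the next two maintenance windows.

Every event lands on a Wednesday or Thursday or Saturday (gaps cycle 1, 2, 4, 1, 2).
So the schedule is: every Wednesday, Thursday and Saturday.
Next Wednesday: December 13, 2000.
Next Thursday: December 14, 2000.

December 13, 2000; December 14, 2000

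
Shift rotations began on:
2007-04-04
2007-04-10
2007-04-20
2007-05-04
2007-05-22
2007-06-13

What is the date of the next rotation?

2007-07-09

The spacing grows by 4 each time: 6, 10, 14, 18, 22 days.
Next gap: 26 days. 2007-06-13 + 26 days = 2007-07-09.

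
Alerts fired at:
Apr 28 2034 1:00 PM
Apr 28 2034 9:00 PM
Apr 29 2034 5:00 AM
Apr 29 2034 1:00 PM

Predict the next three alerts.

Gaps: 8, 8, 8 hours — each event is 8 hours after the previous one.
Apr 29 2034 1:00 PM + 8 h = Apr 29 2034 9:00 PM.
Apr 29 2034 9:00 PM + 8 h = Apr 30 2034 5:00 AM.
Apr 30 2034 5:00 AM + 8 h = Apr 30 2034 1:00 PM.

Apr 29 2034 9:00 PM, Apr 30 2034 5:00 AM, Apr 30 2034 1:00 PM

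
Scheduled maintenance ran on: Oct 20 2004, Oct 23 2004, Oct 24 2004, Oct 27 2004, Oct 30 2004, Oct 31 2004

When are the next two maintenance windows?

Gaps: 3, 1, 3, 3, 1 days — not constant, but cyclic with period 3.
The events fall on every Wednesday, Saturday and Sunday.
The following Wednesday is Nov 3 2004.
The following Saturday is Nov 6 2004.

Nov 3 2004, Nov 6 2004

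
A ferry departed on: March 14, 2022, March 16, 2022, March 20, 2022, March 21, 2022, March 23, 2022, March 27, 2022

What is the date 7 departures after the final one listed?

Gaps: 2, 4, 1, 2, 4 days — not constant, but cyclic with period 3.
The events fall on every Monday, Wednesday and Sunday.
Next Monday: March 28, 2022.
Next Wednesday: March 30, 2022.
Next Sunday: April 3, 2022.
Next Monday: April 4, 2022.
Next Wednesday: April 6, 2022.
Next Sunday: April 10, 2022.
Next Monday: April 11, 2022.

April 11, 2022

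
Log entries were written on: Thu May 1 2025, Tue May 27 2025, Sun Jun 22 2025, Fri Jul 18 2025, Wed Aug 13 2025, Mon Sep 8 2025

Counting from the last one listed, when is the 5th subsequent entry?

Fri Jan 16 2026

Gaps between consecutive events: 26, 26, 26, 26, 26 days — a constant 26-day interval.
Mon Sep 8 2025 + 26 days = Sat Oct 4 2025.
Sat Oct 4 2025 + 26 days = Thu Oct 30 2025.
Thu Oct 30 2025 + 26 days = Tue Nov 25 2025.
Tue Nov 25 2025 + 26 days = Sun Dec 21 2025.
Sun Dec 21 2025 + 26 days = Fri Jan 16 2026.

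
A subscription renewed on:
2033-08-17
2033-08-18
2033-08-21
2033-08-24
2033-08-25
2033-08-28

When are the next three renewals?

2033-08-31, 2033-09-01, 2033-09-04

Every event lands on a Wednesday or Thursday or Sunday (gaps cycle 1, 3, 3, 1, 3).
So the schedule is: every Wednesday, Thursday and Sunday.
Next Wednesday: 2033-08-31.
The following Thursday is 2033-09-01.
The following Sunday is 2033-09-04.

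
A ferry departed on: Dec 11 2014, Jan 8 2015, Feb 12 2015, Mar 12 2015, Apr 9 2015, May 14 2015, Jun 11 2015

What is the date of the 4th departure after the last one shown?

Gaps: 28, 35, 28, 28, 35, 28 days — a mix of 28 and 35. Every date is a Thursday.
Each is the 2nd Thursday of its month.
2nd Thursday of July 2015: Jul 9 2015.
2nd Thursday of August 2015: Aug 13 2015.
September 2015 — 2nd Thursday is Sep 10 2015.
October 2015 — 2nd Thursday is Oct 8 2015.

Oct 8 2015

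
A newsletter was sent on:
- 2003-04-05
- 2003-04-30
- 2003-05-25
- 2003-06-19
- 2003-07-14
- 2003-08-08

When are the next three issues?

The spacing is 25, 25, 25, 25, 25 days — always 25 days.
2003-08-08 + 25 days = 2003-09-02.
2003-09-02 + 25 days = 2003-09-27.
2003-09-27 + 25 days = 2003-10-22.

2003-09-02, 2003-09-27, 2003-10-22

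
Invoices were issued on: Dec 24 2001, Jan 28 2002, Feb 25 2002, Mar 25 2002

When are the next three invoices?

Apr 22 2002, May 27 2002, Jun 24 2002

All dates are Mondays, 35, 28, 28 days apart.
Specifically, the 4th Monday of each month.
April 2002 — 4th Monday is Apr 22 2002.
May 2002 — 4th Monday is May 27 2002.
June 2002 — 4th Monday is Jun 24 2002.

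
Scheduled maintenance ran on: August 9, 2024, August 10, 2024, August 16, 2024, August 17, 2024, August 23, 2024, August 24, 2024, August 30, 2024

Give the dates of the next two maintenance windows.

Every event lands on a Friday or Saturday (gaps cycle 1, 6, 1, 6, 1, 6).
So the schedule is: every Friday and Saturday.
Next Saturday: August 31, 2024.
Next Friday: September 6, 2024.

August 31, 2024; September 6, 2024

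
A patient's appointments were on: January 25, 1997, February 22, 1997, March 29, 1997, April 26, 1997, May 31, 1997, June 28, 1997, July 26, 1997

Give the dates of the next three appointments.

Every date is a Saturday; gaps 28, 35, 28, 35, 28, 28 days.
Each is the last Saturday of its month (at least one falls on the 29th or later, ruling out '4th Saturday').
August 1997 ends with Saturday August 30, 1997.
Last Saturday of September 1997: September 27, 1997.
Last Saturday of October 1997: October 25, 1997.

August 30, 1997; September 27, 1997; October 25, 1997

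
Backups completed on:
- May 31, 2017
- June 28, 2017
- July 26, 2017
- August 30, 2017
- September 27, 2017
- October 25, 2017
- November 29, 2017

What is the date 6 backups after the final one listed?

These are Wednesdays with 28, 28, 35, 28, 28, 35-day gaps.
Each is the final Wednesday of its month — May 31, 2017 is past the 28th, so '4th Wednesday' doesn't fit.
December 2017 ends with Wednesday December 27, 2017.
January 2018 ends with Wednesday January 31, 2018.
February 2018 ends with Wednesday February 28, 2018.
March 2018 ends with Wednesday March 28, 2018.
April 2018 ends with Wednesday April 25, 2018.
May 2018 ends with Wednesday May 30, 2018.

May 30, 2018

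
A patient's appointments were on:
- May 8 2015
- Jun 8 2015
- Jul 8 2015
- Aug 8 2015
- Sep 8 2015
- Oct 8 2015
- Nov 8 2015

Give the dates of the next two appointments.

Each date is the 8th; the gaps (31, 30, 31, 31, 30, 31) track the month lengths.
The rule is the 8th of each month.
December 2015: Dec 8 2015.
Next: January 2016 → Jan 8 2016.

Dec 8 2015, Jan 8 2016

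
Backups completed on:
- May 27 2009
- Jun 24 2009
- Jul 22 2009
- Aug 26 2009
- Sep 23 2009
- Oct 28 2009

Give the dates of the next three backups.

These are Wednesdays at 28- or 35-day spacing (28, 28, 35, 28, 35).
The pattern: 4th Wednesday of the month.
November 2009 — 4th Wednesday is Nov 25 2009.
December 2009 — 4th Wednesday is Dec 23 2009.
January 2010 — 4th Wednesday is Jan 27 2010.

Nov 25 2009, Dec 23 2009, Jan 27 2010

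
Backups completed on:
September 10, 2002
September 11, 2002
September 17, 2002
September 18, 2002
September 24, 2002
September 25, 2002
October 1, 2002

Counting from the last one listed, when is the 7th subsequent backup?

October 23, 2002

The gap pattern 1, 6, 1, 6, 1, 6 repeats every 2 events.
These are the Tuesdays and Wednesdays of each week.
The following Wednesday is October 2, 2002.
The following Tuesday is October 8, 2002.
The following Wednesday is October 9, 2002.
Next Tuesday: October 15, 2002.
The following Wednesday is October 16, 2002.
The following Tuesday is October 22, 2002.
Next Wednesday: October 23, 2002.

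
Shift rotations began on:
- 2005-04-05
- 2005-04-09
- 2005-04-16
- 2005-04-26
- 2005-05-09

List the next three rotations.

2005-05-25, 2005-06-13, 2005-07-05

Gaps: 4, 7, 10, 13 days — each gap is 3 larger than the previous one.
Next gap: 16 days. 2005-05-09 + 16 days = 2005-05-25.
Next gap: 19 days. 2005-05-25 + 19 days = 2005-06-13.
Next gap: 22 days. 2005-06-13 + 22 days = 2005-07-05.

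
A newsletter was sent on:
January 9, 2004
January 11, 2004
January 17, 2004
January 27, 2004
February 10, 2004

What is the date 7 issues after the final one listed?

Gaps: 2, 6, 10, 14 days — each gap is 4 larger than the previous one.
Next gap: 18 days. February 10, 2004 + 18 days = February 28, 2004.
Next gap: 22 days. February 28, 2004 + 22 days = March 21, 2004.
Next gap: 26 days. March 21, 2004 + 26 days = April 16, 2004.
Next gap: 30 days. April 16, 2004 + 30 days = May 16, 2004.
Next gap: 34 days. May 16, 2004 + 34 days = June 19, 2004.
Next gap: 38 days. June 19, 2004 + 38 days = July 27, 2004.
Next gap: 42 days. July 27, 2004 + 42 days = September 7, 2004.

September 7, 2004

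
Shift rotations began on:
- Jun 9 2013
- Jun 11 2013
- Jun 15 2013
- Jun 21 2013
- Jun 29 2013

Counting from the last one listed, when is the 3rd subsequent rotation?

Aug 4 2013

The spacing grows by 2 each time: 2, 4, 6, 8 days.
Next gap: 10 days. Jun 29 2013 + 10 days = Jul 9 2013.
Next gap: 12 days. Jul 9 2013 + 12 days = Jul 21 2013.
Next gap: 14 days. Jul 21 2013 + 14 days = Aug 4 2013.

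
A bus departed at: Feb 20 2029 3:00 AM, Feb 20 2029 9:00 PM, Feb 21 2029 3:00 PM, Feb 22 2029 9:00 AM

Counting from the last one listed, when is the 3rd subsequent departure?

Feb 24 2029 3:00 PM

Spacing: 18, 18, 18 h — constant 18 h.
Feb 22 2029 9:00 AM + 18 h = Feb 23 2029 3:00 AM.
Feb 23 2029 3:00 AM + 18 h = Feb 23 2029 9:00 PM.
Feb 23 2029 9:00 PM + 18 h = Feb 24 2029 3:00 PM.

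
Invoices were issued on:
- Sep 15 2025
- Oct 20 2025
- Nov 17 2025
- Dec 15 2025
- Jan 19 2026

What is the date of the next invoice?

These are Mondays at 28- or 35-day spacing (35, 28, 28, 35).
The pattern: 3rd Monday of the month.
3rd Monday of February 2026: Feb 16 2026.

Feb 16 2026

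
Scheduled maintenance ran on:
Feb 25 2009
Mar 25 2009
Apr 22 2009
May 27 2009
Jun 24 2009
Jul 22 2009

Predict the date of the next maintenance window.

Aug 26 2009

These are Wednesdays at 28- or 35-day spacing (28, 28, 35, 28, 28).
The pattern: 4th Wednesday of the month.
4th Wednesday of August 2009: Aug 26 2009.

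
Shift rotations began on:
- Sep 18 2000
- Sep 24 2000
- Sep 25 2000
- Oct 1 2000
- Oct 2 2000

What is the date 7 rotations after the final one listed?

Oct 29 2000

The gap pattern 6, 1, 6, 1 repeats every 2 events.
These are the Mondays and Sundays of each week.
The following Sunday is Oct 8 2000.
The following Monday is Oct 9 2000.
Next Sunday: Oct 15 2000.
Next Monday: Oct 16 2000.
The following Sunday is Oct 22 2000.
Next Monday: Oct 23 2000.
Next Sunday: Oct 29 2000.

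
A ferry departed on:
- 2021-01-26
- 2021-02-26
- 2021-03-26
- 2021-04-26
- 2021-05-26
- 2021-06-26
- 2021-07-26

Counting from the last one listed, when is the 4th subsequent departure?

Each date is the 26th; the gaps (31, 28, 31, 30, 31, 30) track the month lengths.
The rule is the 26th of each month.
Next: August 2021 → 2021-08-26.
September 2021: 2021-09-26.
October 2021: 2021-10-26.
Next: November 2021 → 2021-11-26.

2021-11-26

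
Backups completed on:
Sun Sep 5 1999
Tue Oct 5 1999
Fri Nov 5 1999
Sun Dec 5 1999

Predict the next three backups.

Wed Jan 5 2000, Sat Feb 5 2000, Sun Mar 5 2000

The day-of-month is always 5 (30, 31, 30 days between events).
So this recurs on the 5th of each month.
January 2000: Wed Jan 5 2000.
Next: February 2000 → Sat Feb 5 2000.
March 2000: Sun Mar 5 2000.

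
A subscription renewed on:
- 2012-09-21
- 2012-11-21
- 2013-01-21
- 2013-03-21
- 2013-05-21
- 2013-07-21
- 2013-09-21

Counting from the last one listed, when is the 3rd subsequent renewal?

The day-of-month is always 21 (61, 61, 59, 61, 61, 62 days between events).
So this recurs on the 21st of every 2 months.
Next: November 2013 → 2013-11-21.
Next: January 2014 → 2014-01-21.
March 2014: 2014-03-21.

2014-03-21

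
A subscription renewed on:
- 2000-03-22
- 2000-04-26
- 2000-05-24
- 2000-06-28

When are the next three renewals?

Gaps: 35, 28, 35 days — a mix of 28 and 35. Every date is a Wednesday.
Each is the 4th Wednesday of its month.
4th Wednesday of July 2000: 2000-07-26.
4th Wednesday of August 2000: 2000-08-23.
September 2000 — 4th Wednesday is 2000-09-27.

2000-07-26, 2000-08-23, 2000-09-27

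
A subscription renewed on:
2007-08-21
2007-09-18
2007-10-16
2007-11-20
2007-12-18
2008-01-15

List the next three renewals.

2008-02-19, 2008-03-18, 2008-04-15

These are Tuesdays at 28- or 35-day spacing (28, 28, 35, 28, 28).
The pattern: 3rd Tuesday of the month.
February 2008 — 3rd Tuesday is 2008-02-19.
March 2008 — 3rd Tuesday is 2008-03-18.
April 2008 — 3rd Tuesday is 2008-04-15.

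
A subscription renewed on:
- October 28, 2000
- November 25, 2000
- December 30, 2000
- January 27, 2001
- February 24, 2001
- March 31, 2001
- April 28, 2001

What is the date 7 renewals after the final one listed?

These are Saturdays with 28, 35, 28, 28, 35, 28-day gaps.
Each is the final Saturday of its month — December 30, 2000 is past the 28th, so '4th Saturday' doesn't fit.
May 2001 ends with Saturday May 26, 2001.
June 2001 ends with Saturday June 30, 2001.
July 2001 ends with Saturday July 28, 2001.
Last Saturday of August 2001: August 25, 2001.
September 2001 ends with Saturday September 29, 2001.
October 2001 ends with Saturday October 27, 2001.
November 2001 ends with Saturday November 24, 2001.

November 24, 2001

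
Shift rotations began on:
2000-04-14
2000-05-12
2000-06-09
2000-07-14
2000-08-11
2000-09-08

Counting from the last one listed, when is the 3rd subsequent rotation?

2000-12-08

Gaps: 28, 28, 35, 28, 28 days — a mix of 28 and 35. Every date is a Friday.
Each is the 2nd Friday of its month.
October 2000 — 2nd Friday is 2000-10-13.
2nd Friday of November 2000: 2000-11-10.
2nd Friday of December 2000: 2000-12-08.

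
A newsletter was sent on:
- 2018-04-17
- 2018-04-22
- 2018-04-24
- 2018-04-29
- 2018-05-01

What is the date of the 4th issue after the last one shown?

Every event lands on a Tuesday or Sunday (gaps cycle 5, 2, 5, 2).
So the schedule is: every Tuesday and Sunday.
Next Sunday: 2018-05-06.
The following Tuesday is 2018-05-08.
Next Sunday: 2018-05-13.
The following Tuesday is 2018-05-15.

2018-05-15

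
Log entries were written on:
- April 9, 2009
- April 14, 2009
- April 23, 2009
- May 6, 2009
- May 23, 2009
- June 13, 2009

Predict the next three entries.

The spacing grows by 4 each time: 5, 9, 13, 17, 21 days.
Next gap: 25 days. June 13, 2009 + 25 days = July 8, 2009.
Next gap: 29 days. July 8, 2009 + 29 days = August 6, 2009.
Next gap: 33 days. August 6, 2009 + 33 days = September 8, 2009.

July 8, 2009; August 6, 2009; September 8, 2009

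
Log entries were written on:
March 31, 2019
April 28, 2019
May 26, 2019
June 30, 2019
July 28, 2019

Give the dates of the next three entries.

August 25, 2019; September 29, 2019; October 27, 2019

These are Sundays with 28, 28, 35, 28-day gaps.
Each is the final Sunday of its month — March 31, 2019 is past the 28th, so '4th Sunday' doesn't fit.
Last Sunday of August 2019: August 25, 2019.
September 2019 ends with Sunday September 29, 2019.
Last Sunday of October 2019: October 27, 2019.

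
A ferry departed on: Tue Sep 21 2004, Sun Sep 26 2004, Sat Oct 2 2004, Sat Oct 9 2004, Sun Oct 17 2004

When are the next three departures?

Tue Oct 26 2004, Fri Nov 5 2004, Tue Nov 16 2004

Gaps: 5, 6, 7, 8 days — each gap is 1 larger than the previous one.
Next gap: 9 days. Sun Oct 17 2004 + 9 days = Tue Oct 26 2004.
Next gap: 10 days. Tue Oct 26 2004 + 10 days = Fri Nov 5 2004.
Next gap: 11 days. Fri Nov 5 2004 + 11 days = Tue Nov 16 2004.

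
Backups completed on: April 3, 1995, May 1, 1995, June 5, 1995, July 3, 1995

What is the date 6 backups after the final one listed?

January 1, 1996

Gaps: 28, 35, 28 days — a mix of 28 and 35. Every date is a Monday.
Each is the 1st Monday of its month.
1st Monday of August 1995: August 7, 1995.
September 1995 — 1st Monday is September 4, 1995.
October 1995 — 1st Monday is October 2, 1995.
November 1995 — 1st Monday is November 6, 1995.
December 1995 — 1st Monday is December 4, 1995.
January 1996 — 1st Monday is January 1, 1996.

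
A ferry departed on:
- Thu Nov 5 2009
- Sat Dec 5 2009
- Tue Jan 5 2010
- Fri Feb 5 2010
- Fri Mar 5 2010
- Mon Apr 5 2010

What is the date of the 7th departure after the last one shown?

Fri Nov 5 2010

The day-of-month is always 5 (30, 31, 31, 28, 31 days between events).
So this recurs on the 5th of each month.
May 2010: Wed May 5 2010.
June 2010: Sat Jun 5 2010.
Next: July 2010 → Mon Jul 5 2010.
Next: August 2010 → Thu Aug 5 2010.
September 2010: Sun Sep 5 2010.
Next: October 2010 → Tue Oct 5 2010.
Next: November 2010 → Fri Nov 5 2010.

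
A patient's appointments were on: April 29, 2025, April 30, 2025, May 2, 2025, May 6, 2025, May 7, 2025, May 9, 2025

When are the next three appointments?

May 13, 2025; May 14, 2025; May 16, 2025

The gap pattern 1, 2, 4, 1, 2 repeats every 3 events.
These are the Tuesdays, Wednesdays and Fridays of each week.
The following Tuesday is May 13, 2025.
The following Wednesday is May 14, 2025.
Next Friday: May 16, 2025.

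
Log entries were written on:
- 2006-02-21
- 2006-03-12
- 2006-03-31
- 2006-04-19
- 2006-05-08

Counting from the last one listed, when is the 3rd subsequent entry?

2006-07-04

Gaps between consecutive events: 19, 19, 19, 19 days — a constant 19-day interval.
2006-05-08 + 19 days = 2006-05-27.
2006-05-27 + 19 days = 2006-06-15.
2006-06-15 + 19 days = 2006-07-04.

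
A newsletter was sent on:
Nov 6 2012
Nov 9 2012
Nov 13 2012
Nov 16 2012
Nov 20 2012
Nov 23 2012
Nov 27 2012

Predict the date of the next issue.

Nov 30 2012

Every event lands on a Tuesday or Friday (gaps cycle 3, 4, 3, 4, 3, 4).
So the schedule is: every Tuesday and Friday.
Next Friday: Nov 30 2012.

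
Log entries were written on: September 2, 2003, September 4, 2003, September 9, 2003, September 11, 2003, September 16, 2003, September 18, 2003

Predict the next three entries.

The gap pattern 2, 5, 2, 5, 2 repeats every 2 events.
These are the Tuesdays and Thursdays of each week.
The following Tuesday is September 23, 2003.
Next Thursday: September 25, 2003.
Next Tuesday: September 30, 2003.

September 23, 2003; September 25, 2003; September 30, 2003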